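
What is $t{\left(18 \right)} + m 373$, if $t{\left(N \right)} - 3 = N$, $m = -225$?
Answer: $-83904$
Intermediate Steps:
$t{\left(N \right)} = 3 + N$
$t{\left(18 \right)} + m 373 = \left(3 + 18\right) - 83925 = 21 - 83925 = -83904$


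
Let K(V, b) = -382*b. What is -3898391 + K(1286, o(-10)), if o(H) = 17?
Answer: -3904885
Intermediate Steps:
-3898391 + K(1286, o(-10)) = -3898391 - 382*17 = -3898391 - 6494 = -3904885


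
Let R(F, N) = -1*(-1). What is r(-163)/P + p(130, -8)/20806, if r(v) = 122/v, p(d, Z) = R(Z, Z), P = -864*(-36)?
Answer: 632905/26371355328 ≈ 2.4000e-5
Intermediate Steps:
P = 31104
R(F, N) = 1
p(d, Z) = 1
r(-163)/P + p(130, -8)/20806 = (122/(-163))/31104 + 1/20806 = (122*(-1/163))*(1/31104) + 1*(1/20806) = -122/163*1/31104 + 1/20806 = -61/2534976 + 1/20806 = 632905/26371355328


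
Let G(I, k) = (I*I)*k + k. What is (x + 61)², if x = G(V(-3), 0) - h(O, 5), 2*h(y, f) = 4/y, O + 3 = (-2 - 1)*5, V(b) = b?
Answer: 302500/81 ≈ 3734.6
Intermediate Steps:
O = -18 (O = -3 + (-2 - 1)*5 = -3 - 3*5 = -3 - 15 = -18)
G(I, k) = k + k*I² (G(I, k) = I²*k + k = k*I² + k = k + k*I²)
h(y, f) = 2/y (h(y, f) = (4/y)/2 = 2/y)
x = ⅑ (x = 0*(1 + (-3)²) - 2/(-18) = 0*(1 + 9) - 2*(-1)/18 = 0*10 - 1*(-⅑) = 0 + ⅑ = ⅑ ≈ 0.11111)
(x + 61)² = (⅑ + 61)² = (550/9)² = 302500/81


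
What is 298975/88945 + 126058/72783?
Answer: 6594505247/1294736787 ≈ 5.0933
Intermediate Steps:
298975/88945 + 126058/72783 = 298975*(1/88945) + 126058*(1/72783) = 59795/17789 + 126058/72783 = 6594505247/1294736787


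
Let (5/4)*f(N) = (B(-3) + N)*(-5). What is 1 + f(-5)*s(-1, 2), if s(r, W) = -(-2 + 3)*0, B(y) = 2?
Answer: 1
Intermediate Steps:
s(r, W) = 0 (s(r, W) = -0 = -1*0 = 0)
f(N) = -8 - 4*N (f(N) = 4*((2 + N)*(-5))/5 = 4*(-10 - 5*N)/5 = -8 - 4*N)
1 + f(-5)*s(-1, 2) = 1 + (-8 - 4*(-5))*0 = 1 + (-8 + 20)*0 = 1 + 12*0 = 1 + 0 = 1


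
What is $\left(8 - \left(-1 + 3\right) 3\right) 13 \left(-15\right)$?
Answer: $-390$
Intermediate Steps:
$\left(8 - \left(-1 + 3\right) 3\right) 13 \left(-15\right) = \left(8 - 2 \cdot 3\right) 13 \left(-15\right) = \left(8 - 6\right) 13 \left(-15\right) = 2 \cdot 13 \left(-15\right) = 26 \left(-15\right) = -390$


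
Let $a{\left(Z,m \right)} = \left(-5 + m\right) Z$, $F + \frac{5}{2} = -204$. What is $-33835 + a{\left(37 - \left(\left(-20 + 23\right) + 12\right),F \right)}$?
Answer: $-38488$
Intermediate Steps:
$F = - \frac{413}{2}$ ($F = - \frac{5}{2} - 204 = - \frac{413}{2} \approx -206.5$)
$a{\left(Z,m \right)} = Z \left(-5 + m\right)$
$-33835 + a{\left(37 - \left(\left(-20 + 23\right) + 12\right),F \right)} = -33835 + \left(37 - \left(\left(-20 + 23\right) + 12\right)\right) \left(-5 - \frac{413}{2}\right) = -33835 + \left(37 - \left(3 + 12\right)\right) \left(- \frac{423}{2}\right) = -33835 + \left(37 - 15\right) \left(- \frac{423}{2}\right) = -33835 + 22 \left(- \frac{423}{2}\right) = -33835 - 4653 = -38488$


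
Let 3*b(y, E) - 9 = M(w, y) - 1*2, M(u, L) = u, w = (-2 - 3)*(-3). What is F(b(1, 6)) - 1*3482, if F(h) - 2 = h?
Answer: -10418/3 ≈ -3472.7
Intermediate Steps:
w = 15 (w = -5*(-3) = 15)
b(y, E) = 22/3 (b(y, E) = 3 + (15 - 1*2)/3 = 3 + (15 - 2)/3 = 3 + (1/3)*13 = 3 + 13/3 = 22/3)
F(h) = 2 + h
F(b(1, 6)) - 1*3482 = (2 + 22/3) - 1*3482 = 28/3 - 3482 = -10418/3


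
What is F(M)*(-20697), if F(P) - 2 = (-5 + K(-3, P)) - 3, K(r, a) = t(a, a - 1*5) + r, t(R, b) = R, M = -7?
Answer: 331152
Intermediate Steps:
K(r, a) = a + r
F(P) = -9 + P (F(P) = 2 + ((-5 + (P - 3)) - 3) = 2 + ((-5 + (-3 + P)) - 3) = 2 + ((-8 + P) - 3) = 2 + (-11 + P) = -9 + P)
F(M)*(-20697) = (-9 - 7)*(-20697) = -16*(-20697) = 331152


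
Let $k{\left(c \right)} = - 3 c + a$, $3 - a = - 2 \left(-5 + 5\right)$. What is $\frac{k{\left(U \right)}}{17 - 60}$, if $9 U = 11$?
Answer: $\frac{2}{129} \approx 0.015504$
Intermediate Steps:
$U = \frac{11}{9}$ ($U = \frac{1}{9} \cdot 11 = \frac{11}{9} \approx 1.2222$)
$a = 3$ ($a = 3 - - 2 \left(-5 + 5\right) = 3 - \left(-2\right) 0 = 3 - 0 = 3 + 0 = 3$)
$k{\left(c \right)} = 3 - 3 c$ ($k{\left(c \right)} = - 3 c + 3 = 3 - 3 c$)
$\frac{k{\left(U \right)}}{17 - 60} = \frac{3 - \frac{11}{3}}{17 - 60} = \frac{3 - \frac{11}{3}}{-43} = \left(- \frac{2}{3}\right) \left(- \frac{1}{43}\right) = \frac{2}{129}$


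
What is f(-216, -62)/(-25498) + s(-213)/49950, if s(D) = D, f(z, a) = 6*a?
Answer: 2191721/212270850 ≈ 0.010325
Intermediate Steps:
f(-216, -62)/(-25498) + s(-213)/49950 = (6*(-62))/(-25498) - 213/49950 = -372*(-1/25498) - 213*1/49950 = 186/12749 - 71/16650 = 2191721/212270850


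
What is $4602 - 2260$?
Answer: $2342$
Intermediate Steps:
$4602 - 2260 = 2342$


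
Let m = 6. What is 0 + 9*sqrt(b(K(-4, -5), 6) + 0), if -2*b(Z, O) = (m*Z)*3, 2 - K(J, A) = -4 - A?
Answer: 27*I ≈ 27.0*I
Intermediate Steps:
K(J, A) = 6 + A (K(J, A) = 2 - (-4 - A) = 2 + (4 + A) = 6 + A)
b(Z, O) = -9*Z (b(Z, O) = -6*Z*3/2 = -9*Z)
0 + 9*sqrt(b(K(-4, -5), 6) + 0) = 0 + 9*sqrt(-9*(6 - 5) + 0) = 0 + 9*sqrt(-9*1 + 0) = 0 + 9*sqrt(-9 + 0) = 0 + 9*sqrt(-9) = 0 + 9*(3*I) = 0 + 27*I = 27*I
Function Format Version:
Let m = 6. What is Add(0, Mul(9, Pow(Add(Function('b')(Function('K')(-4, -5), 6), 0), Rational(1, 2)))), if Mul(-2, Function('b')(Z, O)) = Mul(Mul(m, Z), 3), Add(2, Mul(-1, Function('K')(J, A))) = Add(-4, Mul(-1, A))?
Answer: Mul(27, I) ≈ Mul(27.000, I)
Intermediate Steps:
Function('K')(J, A) = Add(6, A) (Function('K')(J, A) = Add(2, Mul(-1, Add(-4, Mul(-1, A)))) = Add(2, Add(4, A)) = Add(6, A))
Function('b')(Z, O) = Mul(-9, Z) (Function('b')(Z, O) = Mul(Rational(-1, 2), Mul(Mul(6, Z), 3)) = Mul(Rational(-1, 2), Mul(18, Z)) = Mul(-9, Z))
Add(0, Mul(9, Pow(Add(Function('b')(Function('K')(-4, -5), 6), 0), Rational(1, 2)))) = Add(0, Mul(9, Pow(Add(Mul(-9, Add(6, -5)), 0), Rational(1, 2)))) = Add(0, Mul(9, Pow(Add(Mul(-9, 1), 0), Rational(1, 2)))) = Add(0, Mul(9, Pow(Add(-9, 0), Rational(1, 2)))) = Add(0, Mul(9, Pow(-9, Rational(1, 2)))) = Add(0, Mul(9, Mul(3, I))) = Add(0, Mul(27, I)) = Mul(27, I)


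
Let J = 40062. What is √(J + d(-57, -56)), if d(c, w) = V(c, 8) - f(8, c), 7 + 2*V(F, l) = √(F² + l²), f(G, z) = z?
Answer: √(160462 + 2*√3313)/2 ≈ 200.36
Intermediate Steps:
V(F, l) = -7/2 + √(F² + l²)/2
d(c, w) = -7/2 + √(64 + c²)/2 - c (d(c, w) = (-7/2 + √(c² + 8²)/2) - c = (-7/2 + √(c² + 64)/2) - c = (-7/2 + √(64 + c²)/2) - c = -7/2 + √(64 + c²)/2 - c)
√(J + d(-57, -56)) = √(40062 + (-7/2 + √(64 + (-57)²)/2 - 1*(-57))) = √(40062 + (-7/2 + √(64 + 3249)/2 + 57)) = √(40062 + (-7/2 + √3313/2 + 57)) = √(40062 + (107/2 + √3313/2)) = √(80231/2 + √3313/2)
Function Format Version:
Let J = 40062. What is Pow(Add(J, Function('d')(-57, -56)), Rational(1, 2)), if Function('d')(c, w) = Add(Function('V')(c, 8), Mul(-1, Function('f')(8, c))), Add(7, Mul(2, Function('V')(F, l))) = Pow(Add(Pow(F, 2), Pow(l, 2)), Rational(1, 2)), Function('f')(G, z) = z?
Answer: Mul(Rational(1, 2), Pow(Add(160462, Mul(2, Pow(3313, Rational(1, 2)))), Rational(1, 2))) ≈ 200.36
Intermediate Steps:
Function('V')(F, l) = Add(Rational(-7, 2), Mul(Rational(1, 2), Pow(Add(Pow(F, 2), Pow(l, 2)), Rational(1, 2))))
Function('d')(c, w) = Add(Rational(-7, 2), Mul(Rational(1, 2), Pow(Add(64, Pow(c, 2)), Rational(1, 2))), Mul(-1, c)) (Function('d')(c, w) = Add(Add(Rational(-7, 2), Mul(Rational(1, 2), Pow(Add(Pow(c, 2), Pow(8, 2)), Rational(1, 2)))), Mul(-1, c)) = Add(Add(Rational(-7, 2), Mul(Rational(1, 2), Pow(Add(Pow(c, 2), 64), Rational(1, 2)))), Mul(-1, c)) = Add(Add(Rational(-7, 2), Mul(Rational(1, 2), Pow(Add(64, Pow(c, 2)), Rational(1, 2)))), Mul(-1, c)) = Add(Rational(-7, 2), Mul(Rational(1, 2), Pow(Add(64, Pow(c, 2)), Rational(1, 2))), Mul(-1, c)))
Pow(Add(J, Function('d')(-57, -56)), Rational(1, 2)) = Pow(Add(40062, Add(Rational(-7, 2), Mul(Rational(1, 2), Pow(Add(64, Pow(-57, 2)), Rational(1, 2))), Mul(-1, -57))), Rational(1, 2)) = Pow(Add(40062, Add(Rational(-7, 2), Mul(Rational(1, 2), Pow(Add(64, 3249), Rational(1, 2))), 57)), Rational(1, 2)) = Pow(Add(40062, Add(Rational(-7, 2), Mul(Rational(1, 2), Pow(3313, Rational(1, 2))), 57)), Rational(1, 2)) = Pow(Add(40062, Add(Rational(107, 2), Mul(Rational(1, 2), Pow(3313, Rational(1, 2))))), Rational(1, 2)) = Pow(Add(Rational(80231, 2), Mul(Rational(1, 2), Pow(3313, Rational(1, 2)))), Rational(1, 2))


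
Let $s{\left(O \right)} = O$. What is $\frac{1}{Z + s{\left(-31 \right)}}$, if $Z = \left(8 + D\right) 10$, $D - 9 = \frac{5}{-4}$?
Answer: $\frac{2}{253} \approx 0.0079051$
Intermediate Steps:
$D = \frac{31}{4}$ ($D = 9 + \frac{5}{-4} = 9 + 5 \left(- \frac{1}{4}\right) = 9 - \frac{5}{4} = \frac{31}{4} \approx 7.75$)
$Z = \frac{315}{2}$ ($Z = \left(8 + \frac{31}{4}\right) 10 = \frac{63}{4} \cdot 10 = \frac{315}{2} \approx 157.5$)
$\frac{1}{Z + s{\left(-31 \right)}} = \frac{1}{\frac{315}{2} - 31} = \frac{1}{\frac{253}{2}} = \frac{2}{253}$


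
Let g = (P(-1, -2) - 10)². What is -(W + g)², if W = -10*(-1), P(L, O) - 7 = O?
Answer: -1225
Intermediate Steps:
P(L, O) = 7 + O
g = 25 (g = ((7 - 2) - 10)² = (5 - 10)² = (-5)² = 25)
W = 10
-(W + g)² = -(10 + 25)² = -1*35² = -1*1225 = -1225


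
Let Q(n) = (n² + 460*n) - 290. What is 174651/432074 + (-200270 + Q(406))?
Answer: 65258903315/432074 ≈ 1.5104e+5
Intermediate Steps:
Q(n) = -290 + n² + 460*n
174651/432074 + (-200270 + Q(406)) = 174651/432074 + (-200270 + (-290 + 406² + 460*406)) = 174651*(1/432074) + (-200270 + (-290 + 164836 + 186760)) = 174651/432074 + (-200270 + 351306) = 174651/432074 + 151036 = 65258903315/432074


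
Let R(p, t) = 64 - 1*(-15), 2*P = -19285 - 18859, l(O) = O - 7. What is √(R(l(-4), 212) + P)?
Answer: I*√18993 ≈ 137.82*I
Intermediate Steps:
l(O) = -7 + O
P = -19072 (P = (-19285 - 18859)/2 = (½)*(-38144) = -19072)
R(p, t) = 79 (R(p, t) = 64 + 15 = 79)
√(R(l(-4), 212) + P) = √(79 - 19072) = √(-18993) = I*√18993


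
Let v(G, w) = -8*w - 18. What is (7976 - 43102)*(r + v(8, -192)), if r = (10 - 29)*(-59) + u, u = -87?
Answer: -89641552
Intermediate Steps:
v(G, w) = -18 - 8*w
r = 1034 (r = (10 - 29)*(-59) - 87 = -19*(-59) - 87 = 1121 - 87 = 1034)
(7976 - 43102)*(r + v(8, -192)) = (7976 - 43102)*(1034 + (-18 - 8*(-192))) = -35126*(1034 + (-18 + 1536)) = -35126*(1034 + 1518) = -35126*2552 = -89641552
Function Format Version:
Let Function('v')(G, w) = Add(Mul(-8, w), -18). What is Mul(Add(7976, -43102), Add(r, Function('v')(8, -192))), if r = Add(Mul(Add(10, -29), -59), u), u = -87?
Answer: -89641552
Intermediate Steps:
Function('v')(G, w) = Add(-18, Mul(-8, w))
r = 1034 (r = Add(Mul(Add(10, -29), -59), -87) = Add(Mul(-19, -59), -87) = Add(1121, -87) = 1034)
Mul(Add(7976, -43102), Add(r, Function('v')(8, -192))) = Mul(Add(7976, -43102), Add(1034, Add(-18, Mul(-8, -192)))) = Mul(-35126, Add(1034, Add(-18, 1536))) = Mul(-35126, Add(1034, 1518)) = Mul(-35126, 2552) = -89641552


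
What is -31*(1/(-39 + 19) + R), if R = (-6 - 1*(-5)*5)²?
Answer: -223789/20 ≈ -11189.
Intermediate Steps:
R = 361 (R = (-6 + 5*5)² = (-6 + 25)² = 19² = 361)
-31*(1/(-39 + 19) + R) = -31*(1/(-39 + 19) + 361) = -31*(1/(-20) + 361) = -31*(-1/20 + 361) = -31*7219/20 = -223789/20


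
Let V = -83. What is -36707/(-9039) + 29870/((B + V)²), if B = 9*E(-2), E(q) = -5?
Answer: 435701209/74047488 ≈ 5.8841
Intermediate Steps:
B = -45 (B = 9*(-5) = -45)
-36707/(-9039) + 29870/((B + V)²) = -36707/(-9039) + 29870/((-45 - 83)²) = -36707*(-1/9039) + 29870/((-128)²) = 36707/9039 + 29870/16384 = 36707/9039 + 29870*(1/16384) = 36707/9039 + 14935/8192 = 435701209/74047488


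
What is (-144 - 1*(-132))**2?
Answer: 144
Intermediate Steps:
(-144 - 1*(-132))**2 = (-144 + 132)**2 = (-12)**2 = 144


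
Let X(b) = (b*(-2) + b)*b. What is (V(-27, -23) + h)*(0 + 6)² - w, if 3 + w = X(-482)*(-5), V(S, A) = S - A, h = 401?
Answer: -1147325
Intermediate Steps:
X(b) = -b² (X(b) = (-2*b + b)*b = (-b)*b = -b²)
w = 1161617 (w = -3 - 1*(-482)²*(-5) = -3 - 1*232324*(-5) = -3 - 232324*(-5) = -3 + 1161620 = 1161617)
(V(-27, -23) + h)*(0 + 6)² - w = ((-27 - 1*(-23)) + 401)*(0 + 6)² - 1*1161617 = ((-27 + 23) + 401)*6² - 1161617 = (-4 + 401)*36 - 1161617 = 397*36 - 1161617 = 14292 - 1161617 = -1147325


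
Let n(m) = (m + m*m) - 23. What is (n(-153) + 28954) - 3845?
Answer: 48342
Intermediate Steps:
n(m) = -23 + m + m² (n(m) = (m + m²) - 23 = -23 + m + m²)
(n(-153) + 28954) - 3845 = ((-23 - 153 + (-153)²) + 28954) - 3845 = ((-23 - 153 + 23409) + 28954) - 3845 = (23233 + 28954) - 3845 = 52187 - 3845 = 48342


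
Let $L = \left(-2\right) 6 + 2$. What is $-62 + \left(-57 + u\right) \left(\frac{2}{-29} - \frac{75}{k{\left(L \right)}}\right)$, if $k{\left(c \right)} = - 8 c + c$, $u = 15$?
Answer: $- \frac{409}{29} \approx -14.103$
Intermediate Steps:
$L = -10$ ($L = -12 + 2 = -10$)
$k{\left(c \right)} = - 7 c$
$-62 + \left(-57 + u\right) \left(\frac{2}{-29} - \frac{75}{k{\left(L \right)}}\right) = -62 + \left(-57 + 15\right) \left(\frac{2}{-29} - \frac{75}{\left(-7\right) \left(-10\right)}\right) = -62 - 42 \left(2 \left(- \frac{1}{29}\right) - \frac{75}{70}\right) = -62 - 42 \left(- \frac{2}{29} - \frac{15}{14}\right) = -62 - - \frac{1389}{29} = -62 + \frac{1389}{29} = - \frac{409}{29}$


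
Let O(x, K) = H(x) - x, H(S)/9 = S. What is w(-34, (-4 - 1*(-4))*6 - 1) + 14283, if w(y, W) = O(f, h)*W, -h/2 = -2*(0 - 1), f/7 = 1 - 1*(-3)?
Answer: 14059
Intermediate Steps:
H(S) = 9*S
f = 28 (f = 7*(1 - 1*(-3)) = 7*(1 + 3) = 7*4 = 28)
h = -4 (h = -(-4)*(0 - 1) = -(-4)*(-1) = -2*2 = -4)
O(x, K) = 8*x (O(x, K) = 9*x - x = 8*x)
w(y, W) = 224*W (w(y, W) = (8*28)*W = 224*W)
w(-34, (-4 - 1*(-4))*6 - 1) + 14283 = 224*((-4 - 1*(-4))*6 - 1) + 14283 = 224*((-4 + 4)*6 - 1) + 14283 = 224*(0*6 - 1) + 14283 = 224*(0 - 1) + 14283 = 224*(-1) + 14283 = -224 + 14283 = 14059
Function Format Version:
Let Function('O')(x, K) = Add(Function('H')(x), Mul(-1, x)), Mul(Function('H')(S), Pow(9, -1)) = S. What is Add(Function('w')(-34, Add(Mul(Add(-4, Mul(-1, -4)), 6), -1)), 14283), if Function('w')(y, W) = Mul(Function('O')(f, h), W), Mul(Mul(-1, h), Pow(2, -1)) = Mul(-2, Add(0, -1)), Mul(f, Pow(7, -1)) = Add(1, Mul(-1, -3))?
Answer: 14059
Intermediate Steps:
Function('H')(S) = Mul(9, S)
f = 28 (f = Mul(7, Add(1, Mul(-1, -3))) = Mul(7, Add(1, 3)) = Mul(7, 4) = 28)
h = -4 (h = Mul(-2, Mul(-2, Add(0, -1))) = Mul(-2, Mul(-2, -1)) = Mul(-2, 2) = -4)
Function('O')(x, K) = Mul(8, x) (Function('O')(x, K) = Add(Mul(9, x), Mul(-1, x)) = Mul(8, x))
Function('w')(y, W) = Mul(224, W) (Function('w')(y, W) = Mul(Mul(8, 28), W) = Mul(224, W))
Add(Function('w')(-34, Add(Mul(Add(-4, Mul(-1, -4)), 6), -1)), 14283) = Add(Mul(224, Add(Mul(Add(-4, Mul(-1, -4)), 6), -1)), 14283) = Add(Mul(224, Add(Mul(Add(-4, 4), 6), -1)), 14283) = Add(Mul(224, Add(Mul(0, 6), -1)), 14283) = Add(Mul(224, Add(0, -1)), 14283) = Add(Mul(224, -1), 14283) = Add(-224, 14283) = 14059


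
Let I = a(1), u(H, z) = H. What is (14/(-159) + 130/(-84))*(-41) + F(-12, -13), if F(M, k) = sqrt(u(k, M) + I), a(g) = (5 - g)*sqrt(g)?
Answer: 149281/2226 + 3*I ≈ 67.063 + 3.0*I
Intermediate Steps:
a(g) = sqrt(g)*(5 - g)
I = 4 (I = sqrt(1)*(5 - 1*1) = 1*(5 - 1) = 1*4 = 4)
F(M, k) = sqrt(4 + k) (F(M, k) = sqrt(k + 4) = sqrt(4 + k))
(14/(-159) + 130/(-84))*(-41) + F(-12, -13) = (14/(-159) + 130/(-84))*(-41) + sqrt(4 - 13) = (14*(-1/159) + 130*(-1/84))*(-41) + sqrt(-9) = (-14/159 - 65/42)*(-41) + 3*I = -3641/2226*(-41) + 3*I = 149281/2226 + 3*I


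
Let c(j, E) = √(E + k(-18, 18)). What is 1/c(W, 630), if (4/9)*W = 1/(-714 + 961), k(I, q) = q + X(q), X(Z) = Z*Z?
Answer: √3/54 ≈ 0.032075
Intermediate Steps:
X(Z) = Z²
k(I, q) = q + q²
W = 9/988 (W = 9/(4*(-714 + 961)) = (9/4)/247 = (9/4)*(1/247) = 9/988 ≈ 0.0091093)
c(j, E) = √(342 + E) (c(j, E) = √(E + 18*(1 + 18)) = √(E + 18*19) = √(E + 342) = √(342 + E))
1/c(W, 630) = 1/(√(342 + 630)) = 1/(√972) = 1/(18*√3) = √3/54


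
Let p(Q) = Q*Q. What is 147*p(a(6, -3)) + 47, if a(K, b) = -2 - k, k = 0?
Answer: 635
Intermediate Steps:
a(K, b) = -2 (a(K, b) = -2 - 1*0 = -2 + 0 = -2)
p(Q) = Q²
147*p(a(6, -3)) + 47 = 147*(-2)² + 47 = 147*4 + 47 = 588 + 47 = 635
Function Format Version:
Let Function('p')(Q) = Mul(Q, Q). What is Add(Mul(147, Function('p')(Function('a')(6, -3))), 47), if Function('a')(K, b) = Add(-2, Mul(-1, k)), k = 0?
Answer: 635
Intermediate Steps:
Function('a')(K, b) = -2 (Function('a')(K, b) = Add(-2, Mul(-1, 0)) = Add(-2, 0) = -2)
Function('p')(Q) = Pow(Q, 2)
Add(Mul(147, Function('p')(Function('a')(6, -3))), 47) = Add(Mul(147, Pow(-2, 2)), 47) = Add(Mul(147, 4), 47) = Add(588, 47) = 635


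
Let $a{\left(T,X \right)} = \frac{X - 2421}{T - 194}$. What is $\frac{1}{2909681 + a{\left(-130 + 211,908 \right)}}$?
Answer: $\frac{113}{328795466} \approx 3.4368 \cdot 10^{-7}$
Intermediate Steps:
$a{\left(T,X \right)} = \frac{-2421 + X}{-194 + T}$
$\frac{1}{2909681 + a{\left(-130 + 211,908 \right)}} = \frac{1}{2909681 + \frac{-2421 + 908}{-194 + \left(-130 + 211\right)}} = \frac{1}{2909681 + \frac{1}{-194 + 81} \left(-1513\right)} = \frac{1}{2909681 + \frac{1}{-113} \left(-1513\right)} = \frac{1}{2909681 - - \frac{1513}{113}} = \frac{1}{2909681 + \frac{1513}{113}} = \frac{1}{\frac{328795466}{113}} = \frac{113}{328795466}$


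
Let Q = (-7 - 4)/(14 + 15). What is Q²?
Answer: 121/841 ≈ 0.14388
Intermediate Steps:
Q = -11/29 ≈ -0.37931
Q² = (-11/29)² = 121/841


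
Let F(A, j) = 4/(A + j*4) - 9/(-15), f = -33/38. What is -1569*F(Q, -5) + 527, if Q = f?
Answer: -450656/3965 ≈ -113.66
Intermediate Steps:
f = -33/38 (f = -33*1/38 = -33/38 ≈ -0.86842)
Q = -33/38 ≈ -0.86842
F(A, j) = ⅗ + 4/(A + 4*j) (F(A, j) = 4/(A + 4*j) - 9*(-1/15) = 4/(A + 4*j) + ⅗ = ⅗ + 4/(A + 4*j))
-1569*F(Q, -5) + 527 = -1569*(20 + 3*(-33/38) + 12*(-5))/(5*(-33/38 + 4*(-5))) + 527 = -1569*(20 - 99/38 - 60)/(5*(-33/38 - 20)) + 527 = -1569*(-1619)/(5*(-793/38)*38) + 527 = -1569*(-38)*(-1619)/(5*793*38) + 527 = -1569*1619/3965 + 527 = -2540211/3965 + 527 = -450656/3965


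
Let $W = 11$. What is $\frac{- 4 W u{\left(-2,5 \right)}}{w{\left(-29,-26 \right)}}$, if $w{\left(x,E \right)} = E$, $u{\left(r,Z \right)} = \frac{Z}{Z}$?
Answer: $\frac{22}{13} \approx 1.6923$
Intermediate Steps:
$u{\left(r,Z \right)} = 1$
$\frac{- 4 W u{\left(-2,5 \right)}}{w{\left(-29,-26 \right)}} = \frac{\left(-4\right) 11 \cdot 1}{-26} = \left(-44\right) 1 \left(- \frac{1}{26}\right) = \left(-44\right) \left(- \frac{1}{26}\right) = \frac{22}{13}$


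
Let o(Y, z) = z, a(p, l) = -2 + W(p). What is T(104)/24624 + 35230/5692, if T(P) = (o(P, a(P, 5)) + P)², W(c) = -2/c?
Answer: 626449713727/94748030208 ≈ 6.6117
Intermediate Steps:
a(p, l) = -2 - 2/p
T(P) = (-2 + P - 2/P)² (T(P) = ((-2 - 2/P) + P)² = (-2 + P - 2/P)²)
T(104)/24624 + 35230/5692 = ((2 + 104*(2 - 1*104))²/104²)/24624 + 35230/5692 = ((2 + 104*(2 - 104))²/10816)*(1/24624) + 35230*(1/5692) = ((2 + 104*(-102))²/10816)*(1/24624) + 17615/2846 = ((2 - 10608)²/10816)*(1/24624) + 17615/2846 = ((1/10816)*(-10606)²)*(1/24624) + 17615/2846 = ((1/10816)*112487236)*(1/24624) + 17615/2846 = (28121809/2704)*(1/24624) + 17615/2846 = 28121809/66583296 + 17615/2846 = 626449713727/94748030208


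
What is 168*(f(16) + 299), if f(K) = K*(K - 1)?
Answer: 90552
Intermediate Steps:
f(K) = K*(-1 + K)
168*(f(16) + 299) = 168*(16*(-1 + 16) + 299) = 168*(16*15 + 299) = 168*(240 + 299) = 168*539 = 90552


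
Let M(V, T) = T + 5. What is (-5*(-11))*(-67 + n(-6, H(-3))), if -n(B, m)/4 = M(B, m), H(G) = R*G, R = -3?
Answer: -6765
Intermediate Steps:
M(V, T) = 5 + T
H(G) = -3*G
n(B, m) = -20 - 4*m (n(B, m) = -4*(5 + m) = -20 - 4*m)
(-5*(-11))*(-67 + n(-6, H(-3))) = (-5*(-11))*(-67 + (-20 - (-12)*(-3))) = 55*(-67 + (-20 - 4*9)) = 55*(-67 + (-20 - 36)) = 55*(-67 - 56) = 55*(-123) = -6765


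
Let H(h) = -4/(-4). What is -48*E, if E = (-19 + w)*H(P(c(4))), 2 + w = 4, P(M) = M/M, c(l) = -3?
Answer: 816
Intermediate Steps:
P(M) = 1
H(h) = 1 (H(h) = -4*(-1/4) = 1)
w = 2 (w = -2 + 4 = 2)
E = -17 (E = (-19 + 2)*1 = -17*1 = -17)
-48*E = -48*(-17) = 816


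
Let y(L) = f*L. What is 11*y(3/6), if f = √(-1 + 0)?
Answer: 11*I/2 ≈ 5.5*I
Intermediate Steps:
f = I (f = √(-1) = I ≈ 1.0*I)
y(L) = I*L
11*y(3/6) = 11*(I*(3/6)) = 11*(I*(3*(⅙))) = 11*(I*(½)) = 11*(I/2) = 11*I/2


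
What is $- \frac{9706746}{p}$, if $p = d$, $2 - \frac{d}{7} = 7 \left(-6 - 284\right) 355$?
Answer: $- \frac{693339}{360326} \approx -1.9242$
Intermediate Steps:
$d = 5044564$ ($d = 14 - 7 \cdot 7 \left(-6 - 284\right) 355 = 14 - 7 \cdot 7 \left(\left(-290\right) 355\right) = 14 - 7 \cdot 7 \left(-102950\right) = 14 - -5044550 = 14 + 5044550 = 5044564$)
$p = 5044564$
$- \frac{9706746}{p} = - \frac{9706746}{5044564} = \left(-9706746\right) \frac{1}{5044564} = - \frac{693339}{360326}$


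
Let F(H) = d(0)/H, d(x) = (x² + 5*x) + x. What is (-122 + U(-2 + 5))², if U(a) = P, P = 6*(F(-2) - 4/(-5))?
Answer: 343396/25 ≈ 13736.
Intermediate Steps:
d(x) = x² + 6*x
F(H) = 0 (F(H) = (0*(6 + 0))/H = (0*6)/H = 0/H = 0)
P = 24/5 (P = 6*(0 - 4/(-5)) = 6*(0 - 4*(-⅕)) = 6*(0 + ⅘) = 6*(⅘) = 24/5 ≈ 4.8000)
U(a) = 24/5
(-122 + U(-2 + 5))² = (-122 + 24/5)² = (-586/5)² = 343396/25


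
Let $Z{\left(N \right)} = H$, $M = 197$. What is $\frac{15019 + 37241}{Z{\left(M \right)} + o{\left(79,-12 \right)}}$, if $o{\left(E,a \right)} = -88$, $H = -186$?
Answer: $- \frac{26130}{137} \approx -190.73$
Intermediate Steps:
$Z{\left(N \right)} = -186$
$\frac{15019 + 37241}{Z{\left(M \right)} + o{\left(79,-12 \right)}} = \frac{15019 + 37241}{-186 - 88} = \frac{52260}{-274} = 52260 \left(- \frac{1}{274}\right) = - \frac{26130}{137}$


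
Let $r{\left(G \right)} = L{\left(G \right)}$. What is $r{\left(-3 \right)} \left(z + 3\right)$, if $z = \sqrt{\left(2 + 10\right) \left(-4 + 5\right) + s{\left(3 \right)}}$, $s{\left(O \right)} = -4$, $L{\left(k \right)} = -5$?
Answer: $-15 - 10 \sqrt{2} \approx -29.142$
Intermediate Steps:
$r{\left(G \right)} = -5$
$z = 2 \sqrt{2}$ ($z = \sqrt{\left(2 + 10\right) \left(-4 + 5\right) - 4} = \sqrt{12 \cdot 1 - 4} = \sqrt{12 - 4} = \sqrt{8} = 2 \sqrt{2} \approx 2.8284$)
$r{\left(-3 \right)} \left(z + 3\right) = - 5 \left(2 \sqrt{2} + 3\right) = - 5 \left(3 + 2 \sqrt{2}\right) = -15 - 10 \sqrt{2}$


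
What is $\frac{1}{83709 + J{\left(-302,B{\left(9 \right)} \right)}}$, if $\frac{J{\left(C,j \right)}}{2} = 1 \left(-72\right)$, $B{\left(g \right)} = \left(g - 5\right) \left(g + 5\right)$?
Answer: $\frac{1}{83565} \approx 1.1967 \cdot 10^{-5}$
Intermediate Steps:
$B{\left(g \right)} = \left(-5 + g\right) \left(5 + g\right)$
$J{\left(C,j \right)} = -144$ ($J{\left(C,j \right)} = 2 \cdot 1 \left(-72\right) = 2 \left(-72\right) = -144$)
$\frac{1}{83709 + J{\left(-302,B{\left(9 \right)} \right)}} = \frac{1}{83709 - 144} = \frac{1}{83565}$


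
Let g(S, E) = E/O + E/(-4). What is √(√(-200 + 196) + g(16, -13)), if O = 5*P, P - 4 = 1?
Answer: √(273 + 200*I)/10 ≈ 1.7485 + 0.57193*I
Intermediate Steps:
P = 5 (P = 4 + 1 = 5)
O = 25 (O = 5*5 = 25)
g(S, E) = -21*E/100 (g(S, E) = E/25 + E/(-4) = E*(1/25) + E*(-¼) = E/25 - E/4 = -21*E/100)
√(√(-200 + 196) + g(16, -13)) = √(√(-200 + 196) - 21/100*(-13)) = √(√(-4) + 273/100) = √(2*I + 273/100) = √(273/100 + 2*I)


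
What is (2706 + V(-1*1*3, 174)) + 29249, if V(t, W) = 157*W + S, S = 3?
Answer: 59276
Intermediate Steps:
V(t, W) = 3 + 157*W (V(t, W) = 157*W + 3 = 3 + 157*W)
(2706 + V(-1*1*3, 174)) + 29249 = (2706 + (3 + 157*174)) + 29249 = (2706 + (3 + 27318)) + 29249 = (2706 + 27321) + 29249 = 30027 + 29249 = 59276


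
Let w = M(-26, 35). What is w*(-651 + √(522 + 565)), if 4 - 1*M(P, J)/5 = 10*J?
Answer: 1126230 - 1730*√1087 ≈ 1.0692e+6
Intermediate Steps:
M(P, J) = 20 - 50*J
w = -1730 (w = 20 - 50*35 = 20 - 1750 = -1730)
w*(-651 + √(522 + 565)) = -1730*(-651 + √(522 + 565)) = -1730*(-651 + √1087) = 1126230 - 1730*√1087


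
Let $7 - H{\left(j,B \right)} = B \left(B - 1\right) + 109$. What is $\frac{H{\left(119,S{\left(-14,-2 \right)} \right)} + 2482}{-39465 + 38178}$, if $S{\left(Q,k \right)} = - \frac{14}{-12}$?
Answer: $- \frac{85673}{46332} \approx -1.8491$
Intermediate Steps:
$S{\left(Q,k \right)} = \frac{7}{6}$ ($S{\left(Q,k \right)} = \left(-14\right) \left(- \frac{1}{12}\right) = \frac{7}{6}$)
$H{\left(j,B \right)} = -102 - B \left(-1 + B\right)$ ($H{\left(j,B \right)} = 7 - \left(B \left(B - 1\right) + 109\right) = 7 - \left(B \left(-1 + B\right) + 109\right) = 7 - \left(109 + B \left(-1 + B\right)\right) = -102 - B \left(-1 + B\right)$)
$\frac{H{\left(119,S{\left(-14,-2 \right)} \right)} + 2482}{-39465 + 38178} = \frac{\left(-102 + \frac{7}{6} - \left(\frac{7}{6}\right)^{2}\right) + 2482}{-39465 + 38178} = \frac{\left(-102 + \frac{7}{6} - \frac{49}{36}\right) + 2482}{-1287} = \left(\left(-102 + \frac{7}{6} - \frac{49}{36}\right) + 2482\right) \left(- \frac{1}{1287}\right) = \left(- \frac{3679}{36} + 2482\right) \left(- \frac{1}{1287}\right) = \frac{85673}{36} \left(- \frac{1}{1287}\right) = - \frac{85673}{46332}$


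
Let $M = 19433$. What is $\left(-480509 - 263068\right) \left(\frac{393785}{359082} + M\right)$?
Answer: $- \frac{1729667744932969}{119694} \approx -1.4451 \cdot 10^{10}$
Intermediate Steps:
$\left(-480509 - 263068\right) \left(\frac{393785}{359082} + M\right) = \left(-480509 - 263068\right) \left(\frac{393785}{359082} + 19433\right) = - 743577 \left(393785 \cdot \frac{1}{359082} + 19433\right) = - 743577 \left(\frac{393785}{359082} + 19433\right) = \left(-743577\right) \frac{6978434291}{359082} = - \frac{1729667744932969}{119694}$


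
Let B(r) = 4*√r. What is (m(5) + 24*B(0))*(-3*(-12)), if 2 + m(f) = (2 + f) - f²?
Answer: -720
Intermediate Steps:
m(f) = f - f² (m(f) = -2 + ((2 + f) - f²) = -2 + (2 + f - f²) = f - f²)
(m(5) + 24*B(0))*(-3*(-12)) = (5*(1 - 1*5) + 24*(4*√0))*(-3*(-12)) = (5*(1 - 5) + 24*(4*0))*36 = (5*(-4) + 24*0)*36 = (-20 + 0)*36 = -20*36 = -720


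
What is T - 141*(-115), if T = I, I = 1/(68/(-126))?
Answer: 551247/34 ≈ 16213.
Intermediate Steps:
I = -63/34 (I = 1/(68*(-1/126)) = 1/(-34/63) = -63/34 ≈ -1.8529)
T = -63/34 ≈ -1.8529
T - 141*(-115) = -63/34 - 141*(-115) = -63/34 + 16215 = 551247/34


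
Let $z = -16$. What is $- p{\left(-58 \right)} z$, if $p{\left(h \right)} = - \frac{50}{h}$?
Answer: $\frac{400}{29} \approx 13.793$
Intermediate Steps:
$- p{\left(-58 \right)} z = - - \frac{50}{-58} \left(-16\right) = - \left(-50\right) \left(- \frac{1}{58}\right) \left(-16\right) = - \frac{25 \left(-16\right)}{29} = \left(-1\right) \left(- \frac{400}{29}\right) = \frac{400}{29}$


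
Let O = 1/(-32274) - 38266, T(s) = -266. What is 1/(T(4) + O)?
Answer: -32274/1243581769 ≈ -2.5952e-5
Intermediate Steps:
O = -1234996885/32274 (O = -1/32274 - 38266 = -1234996885/32274 ≈ -38266.)
1/(T(4) + O) = 1/(-266 - 1234996885/32274) = 1/(-1243581769/32274) = -32274/1243581769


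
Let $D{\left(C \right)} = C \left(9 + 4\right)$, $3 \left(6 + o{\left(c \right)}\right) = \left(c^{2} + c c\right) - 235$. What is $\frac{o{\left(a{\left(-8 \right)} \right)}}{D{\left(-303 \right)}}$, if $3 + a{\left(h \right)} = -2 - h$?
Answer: $\frac{235}{11817} \approx 0.019887$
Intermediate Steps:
$a{\left(h \right)} = -5 - h$ ($a{\left(h \right)} = -3 - \left(2 + h\right) = -5 - h$)
$o{\left(c \right)} = - \frac{253}{3} + \frac{2 c^{2}}{3}$ ($o{\left(c \right)} = -6 + \frac{\left(c^{2} + c c\right) - 235}{3} = -6 + \frac{\left(c^{2} + c^{2}\right) - 235}{3} = -6 + \frac{2 c^{2} - 235}{3} = -6 + \frac{-235 + 2 c^{2}}{3} = -6 + \left(- \frac{235}{3} + \frac{2 c^{2}}{3}\right) = - \frac{253}{3} + \frac{2 c^{2}}{3}$)
$D{\left(C \right)} = 13 C$ ($D{\left(C \right)} = C 13 = 13 C$)
$\frac{o{\left(a{\left(-8 \right)} \right)}}{D{\left(-303 \right)}} = \frac{- \frac{253}{3} + \frac{2 \left(-5 - -8\right)^{2}}{3}}{13 \left(-303\right)} = \frac{- \frac{253}{3} + \frac{2 \left(-5 + 8\right)^{2}}{3}}{-3939} = \left(- \frac{253}{3} + \frac{2 \cdot 3^{2}}{3}\right) \left(- \frac{1}{3939}\right) = \left(- \frac{253}{3} + \frac{2}{3} \cdot 9\right) \left(- \frac{1}{3939}\right) = \left(- \frac{253}{3} + 6\right) \left(- \frac{1}{3939}\right) = \left(- \frac{235}{3}\right) \left(- \frac{1}{3939}\right) = \frac{235}{11817}$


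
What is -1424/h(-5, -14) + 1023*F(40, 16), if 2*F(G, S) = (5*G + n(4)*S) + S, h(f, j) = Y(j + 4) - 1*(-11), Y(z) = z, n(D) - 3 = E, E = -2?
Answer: 117244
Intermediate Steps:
n(D) = 1 (n(D) = 3 - 2 = 1)
h(f, j) = 15 + j (h(f, j) = (j + 4) - 1*(-11) = (4 + j) + 11 = 15 + j)
F(G, S) = S + 5*G/2 (F(G, S) = ((5*G + 1*S) + S)/2 = ((5*G + S) + S)/2 = ((S + 5*G) + S)/2 = (2*S + 5*G)/2 = S + 5*G/2)
-1424/h(-5, -14) + 1023*F(40, 16) = -1424/(15 - 14) + 1023*(16 + (5/2)*40) = -1424/1 + 1023*(16 + 100) = -1424*1 + 1023*116 = -1424 + 118668 = 117244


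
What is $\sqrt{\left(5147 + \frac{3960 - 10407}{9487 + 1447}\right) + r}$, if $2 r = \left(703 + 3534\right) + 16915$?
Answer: $\frac{\sqrt{38360228610}}{1562} \approx 125.39$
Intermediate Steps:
$r = 10576$ ($r = \frac{\left(703 + 3534\right) + 16915}{2} = \frac{4237 + 16915}{2} = \frac{1}{2} \cdot 21152 = 10576$)
$\sqrt{\left(5147 + \frac{3960 - 10407}{9487 + 1447}\right) + r} = \sqrt{\left(5147 + \frac{3960 - 10407}{9487 + 1447}\right) + 10576} = \sqrt{\left(5147 - \frac{6447}{10934}\right) + 10576} = \sqrt{\left(5147 - \frac{921}{1562}\right) + 10576} = \sqrt{\frac{8038693}{1562} + 10576} = \sqrt{\frac{24558405}{1562}} = \frac{\sqrt{38360228610}}{1562}$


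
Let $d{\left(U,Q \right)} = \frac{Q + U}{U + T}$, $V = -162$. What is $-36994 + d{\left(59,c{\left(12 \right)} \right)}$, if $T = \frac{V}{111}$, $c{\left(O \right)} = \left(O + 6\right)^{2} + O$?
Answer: $- \frac{78745611}{2129} \approx -36987.0$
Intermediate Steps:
$c{\left(O \right)} = O + \left(6 + O\right)^{2}$ ($c{\left(O \right)} = \left(6 + O\right)^{2} + O = O + \left(6 + O\right)^{2}$)
$T = - \frac{54}{37}$ ($T = - \frac{162}{111} = \left(-162\right) \frac{1}{111} = - \frac{54}{37} \approx -1.4595$)
$d{\left(U,Q \right)} = \frac{Q + U}{- \frac{54}{37} + U}$ ($d{\left(U,Q \right)} = \frac{Q + U}{U - \frac{54}{37}} = \frac{Q + U}{- \frac{54}{37} + U}$)
$-36994 + d{\left(59,c{\left(12 \right)} \right)} = -36994 + \frac{37 \left(\left(12 + \left(6 + 12\right)^{2}\right) + 59\right)}{-54 + 37 \cdot 59} = -36994 + \frac{37 \left(\left(12 + 18^{2}\right) + 59\right)}{-54 + 2183} = -36994 + \frac{37 \left(\left(12 + 324\right) + 59\right)}{2129} = -36994 + 37 \cdot \frac{1}{2129} \left(336 + 59\right) = -36994 + 37 \cdot \frac{1}{2129} \cdot 395 = -36994 + \frac{14615}{2129} = - \frac{78745611}{2129}$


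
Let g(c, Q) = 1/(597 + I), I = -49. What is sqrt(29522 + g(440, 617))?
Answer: sqrt(2216393809)/274 ≈ 171.82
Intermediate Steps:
g(c, Q) = 1/548 (g(c, Q) = 1/(597 - 49) = 1/548)
sqrt(29522 + g(440, 617)) = sqrt(29522 + 1/548) = sqrt(16178057/548) = sqrt(2216393809)/274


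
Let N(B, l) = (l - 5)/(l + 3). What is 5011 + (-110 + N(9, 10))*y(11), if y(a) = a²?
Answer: -107282/13 ≈ -8252.5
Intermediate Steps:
N(B, l) = (-5 + l)/(3 + l)
5011 + (-110 + N(9, 10))*y(11) = 5011 + (-110 + (-5 + 10)/(3 + 10))*11² = 5011 + (-110 + 5/13)*121 = 5011 - 1425/13*121 = 5011 - 172425/13 = -107282/13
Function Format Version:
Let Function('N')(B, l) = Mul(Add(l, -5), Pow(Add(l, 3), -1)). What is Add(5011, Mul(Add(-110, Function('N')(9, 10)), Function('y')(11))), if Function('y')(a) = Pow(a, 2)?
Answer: Rational(-107282, 13) ≈ -8252.5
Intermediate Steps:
Function('N')(B, l) = Mul(Pow(Add(3, l), -1), Add(-5, l)) (Function('N')(B, l) = Mul(Add(-5, l), Pow(Add(3, l), -1)) = Mul(Pow(Add(3, l), -1), Add(-5, l)))
Add(5011, Mul(Add(-110, Function('N')(9, 10)), Function('y')(11))) = Add(5011, Mul(Add(-110, Mul(Pow(Add(3, 10), -1), Add(-5, 10))), Pow(11, 2))) = Add(5011, Mul(Add(-110, Mul(Pow(13, -1), 5)), 121)) = Add(5011, Mul(Add(-110, Mul(Rational(1, 13), 5)), 121)) = Add(5011, Mul(Add(-110, Rational(5, 13)), 121)) = Add(5011, Mul(Rational(-1425, 13), 121)) = Add(5011, Rational(-172425, 13)) = Rational(-107282, 13)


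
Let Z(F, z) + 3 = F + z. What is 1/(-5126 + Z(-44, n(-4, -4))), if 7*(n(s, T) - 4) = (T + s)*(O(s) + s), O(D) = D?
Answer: -7/36119 ≈ -0.00019380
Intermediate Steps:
n(s, T) = 4 + 2*s*(T + s)/7 (n(s, T) = 4 + ((T + s)*(s + s))/7 = 4 + ((T + s)*(2*s))/7 = 4 + (2*s*(T + s))/7 = 4 + 2*s*(T + s)/7)
Z(F, z) = -3 + F + z (Z(F, z) = -3 + (F + z) = -3 + F + z)
1/(-5126 + Z(-44, n(-4, -4))) = 1/(-5126 + (-3 - 44 + (4 + (2/7)*(-4)² + (2/7)*(-4)*(-4)))) = 1/(-5126 + (-3 - 44 + (4 + (2/7)*16 + 32/7))) = 1/(-5126 + (-3 - 44 + (4 + 32/7 + 32/7))) = 1/(-5126 + (-3 - 44 + 92/7)) = 1/(-5126 - 237/7) = 1/(-36119/7) = -7/36119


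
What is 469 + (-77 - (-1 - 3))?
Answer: 396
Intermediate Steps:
469 + (-77 - (-1 - 3)) = 469 + (-77 - 1*(-4)) = 469 + (-77 + 4) = 469 - 73 = 396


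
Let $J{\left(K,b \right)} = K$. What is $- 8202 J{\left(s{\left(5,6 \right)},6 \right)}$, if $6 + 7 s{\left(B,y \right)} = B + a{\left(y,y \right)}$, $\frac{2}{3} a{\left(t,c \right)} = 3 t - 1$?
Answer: $-28707$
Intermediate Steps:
$a{\left(t,c \right)} = - \frac{3}{2} + \frac{9 t}{2}$ ($a{\left(t,c \right)} = \frac{3 \left(3 t - 1\right)}{2} = \frac{3 \left(-1 + 3 t\right)}{2} = - \frac{3}{2} + \frac{9 t}{2}$)
$s{\left(B,y \right)} = - \frac{15}{14} + \frac{B}{7} + \frac{9 y}{14}$ ($s{\left(B,y \right)} = - \frac{6}{7} + \frac{B + \left(- \frac{3}{2} + \frac{9 y}{2}\right)}{7} = - \frac{6}{7} + \frac{- \frac{3}{2} + B + \frac{9 y}{2}}{7} = - \frac{6}{7} + \left(- \frac{3}{14} + \frac{B}{7} + \frac{9 y}{14}\right) = - \frac{15}{14} + \frac{B}{7} + \frac{9 y}{14}$)
$- 8202 J{\left(s{\left(5,6 \right)},6 \right)} = - 8202 \left(- \frac{15}{14} + \frac{1}{7} \cdot 5 + \frac{9}{14} \cdot 6\right) = - 8202 \left(- \frac{15}{14} + \frac{5}{7} + \frac{27}{7}\right) = \left(-8202\right) \frac{7}{2} = -28707$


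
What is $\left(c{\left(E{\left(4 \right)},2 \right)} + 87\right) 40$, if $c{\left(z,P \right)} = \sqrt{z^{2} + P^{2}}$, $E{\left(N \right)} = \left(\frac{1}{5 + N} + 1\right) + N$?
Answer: $3480 + \frac{80 \sqrt{610}}{9} \approx 3699.5$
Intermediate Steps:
$E{\left(N \right)} = 1 + N + \frac{1}{5 + N}$ ($E{\left(N \right)} = \left(1 + \frac{1}{5 + N}\right) + N = 1 + N + \frac{1}{5 + N}$)
$c{\left(z,P \right)} = \sqrt{P^{2} + z^{2}}$
$\left(c{\left(E{\left(4 \right)},2 \right)} + 87\right) 40 = \left(\sqrt{2^{2} + \left(\frac{6 + 4^{2} + 6 \cdot 4}{5 + 4}\right)^{2}} + 87\right) 40 = \left(\sqrt{4 + \left(\frac{6 + 16 + 24}{9}\right)^{2}} + 87\right) 40 = \left(\sqrt{4 + \left(\frac{1}{9} \cdot 46\right)^{2}} + 87\right) 40 = \left(\sqrt{4 + \left(\frac{46}{9}\right)^{2}} + 87\right) 40 = \left(\sqrt{4 + \frac{2116}{81}} + 87\right) 40 = \left(\sqrt{\frac{2440}{81}} + 87\right) 40 = \left(\frac{2 \sqrt{610}}{9} + 87\right) 40 = \left(87 + \frac{2 \sqrt{610}}{9}\right) 40 = 3480 + \frac{80 \sqrt{610}}{9}$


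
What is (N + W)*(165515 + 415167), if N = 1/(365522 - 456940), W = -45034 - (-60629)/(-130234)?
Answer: -77835815714283086762/2976432953 ≈ -2.6151e+10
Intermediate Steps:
W = -5865018585/130234 (W = -45034 - (-60629)*(-1)/130234 = -45034 - 1*60629/130234 = -45034 - 60629/130234 = -5865018585/130234 ≈ -45034.)
N = -1/91418 (N = 1/(-91418) = -1/91418 ≈ -1.0939e-5)
(N + W)*(165515 + 415167) = (-1/91418 - 5865018585/130234)*(165515 + 415167) = -134042067283441/2976432953*580682 = -77835815714283086762/2976432953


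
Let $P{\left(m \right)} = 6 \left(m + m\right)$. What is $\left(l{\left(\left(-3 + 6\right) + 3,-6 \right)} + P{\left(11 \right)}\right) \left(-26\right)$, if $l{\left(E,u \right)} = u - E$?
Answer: $-3120$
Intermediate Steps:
$P{\left(m \right)} = 12 m$ ($P{\left(m \right)} = 6 \cdot 2 m = 12 m$)
$\left(l{\left(\left(-3 + 6\right) + 3,-6 \right)} + P{\left(11 \right)}\right) \left(-26\right) = \left(\left(-6 - \left(\left(-3 + 6\right) + 3\right)\right) + 12 \cdot 11\right) \left(-26\right) = \left(\left(-6 - \left(3 + 3\right)\right) + 132\right) \left(-26\right) = \left(\left(-6 - 6\right) + 132\right) \left(-26\right) = \left(-12 + 132\right) \left(-26\right) = 120 \left(-26\right) = -3120$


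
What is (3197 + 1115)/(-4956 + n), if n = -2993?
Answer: -4312/7949 ≈ -0.54246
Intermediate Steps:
(3197 + 1115)/(-4956 + n) = (3197 + 1115)/(-4956 - 2993) = 4312/(-7949) = 4312*(-1/7949) = -4312/7949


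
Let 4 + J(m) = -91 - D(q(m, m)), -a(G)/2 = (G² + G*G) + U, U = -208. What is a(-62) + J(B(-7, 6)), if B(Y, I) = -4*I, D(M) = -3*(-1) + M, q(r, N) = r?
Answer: -15034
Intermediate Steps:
D(M) = 3 + M
a(G) = 416 - 4*G² (a(G) = -2*((G² + G*G) - 208) = -2*((G² + G²) - 208) = -2*(2*G² - 208) = -2*(-208 + 2*G²) = 416 - 4*G²)
J(m) = -98 - m (J(m) = -4 + (-91 - (3 + m)) = -4 + (-91 + (-3 - m)) = -4 + (-94 - m) = -98 - m)
a(-62) + J(B(-7, 6)) = (416 - 4*(-62)²) + (-98 - (-4)*6) = (416 - 4*3844) + (-98 - 1*(-24)) = (416 - 15376) + (-98 + 24) = -14960 - 74 = -15034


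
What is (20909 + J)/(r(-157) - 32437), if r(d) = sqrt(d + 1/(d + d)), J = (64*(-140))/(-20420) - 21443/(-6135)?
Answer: -1334214340969209964/2069433063934841775 - 130995167798*I*sqrt(15479886)/2069433063934841775 ≈ -0.64472 - 0.00024905*I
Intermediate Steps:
J = 24641783/6263835 (J = -8960*(-1/20420) - 21443*(-1/6135) = 448/1021 + 21443/6135 = 24641783/6263835 ≈ 3.9340)
r(d) = sqrt(d + 1/(2*d))
(20909 + J)/(r(-157) - 32437) = (20909 + 24641783/6263835)/(sqrt(2/(-157) + 4*(-157))/2 - 32437) = 130995167798/(6263835*(sqrt(2*(-1/157) - 628)/2 - 32437)) = 130995167798/(6263835*(sqrt(-2/157 - 628)/2 - 32437)) = 130995167798/(6263835*(sqrt(-98598/157)/2 - 32437)) = 130995167798/(6263835*((I*sqrt(15479886)/157)/2 - 32437)) = 130995167798/(6263835*(I*sqrt(15479886)/314 - 32437)) = 130995167798/(6263835*(-32437 + I*sqrt(15479886)/314))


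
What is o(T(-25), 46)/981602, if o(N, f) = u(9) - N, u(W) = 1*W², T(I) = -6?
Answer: 87/981602 ≈ 8.8631e-5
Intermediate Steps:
u(W) = W²
o(N, f) = 81 - N (o(N, f) = 9² - N = 81 - N)
o(T(-25), 46)/981602 = (81 - 1*(-6))/981602 = (81 + 6)*(1/981602) = 87*(1/981602) = 87/981602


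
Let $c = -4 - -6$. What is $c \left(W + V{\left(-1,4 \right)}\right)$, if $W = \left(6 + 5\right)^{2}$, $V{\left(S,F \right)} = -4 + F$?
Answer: $242$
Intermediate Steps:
$W = 121$ ($W = 11^{2} = 121$)
$c = 2$ ($c = -4 + 6 = 2$)
$c \left(W + V{\left(-1,4 \right)}\right) = 2 \left(121 + \left(-4 + 4\right)\right) = 2 \left(121 + 0\right) = 2 \cdot 121 = 242$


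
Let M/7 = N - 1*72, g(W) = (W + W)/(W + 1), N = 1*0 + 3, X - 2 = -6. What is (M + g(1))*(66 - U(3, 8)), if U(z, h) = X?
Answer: -33740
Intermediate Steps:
X = -4 (X = 2 - 6 = -4)
N = 3 (N = 0 + 3 = 3)
U(z, h) = -4
g(W) = 2*W/(1 + W) (g(W) = (2*W)/(1 + W) = 2*W/(1 + W))
M = -483 (M = 7*(3 - 1*72) = 7*(3 - 72) = 7*(-69) = -483)
(M + g(1))*(66 - U(3, 8)) = (-483 + 2*1/(1 + 1))*(66 - 1*(-4)) = (-483 + 2*1/2)*(66 + 4) = (-483 + 2*1*(½))*70 = (-483 + 1)*70 = -482*70 = -33740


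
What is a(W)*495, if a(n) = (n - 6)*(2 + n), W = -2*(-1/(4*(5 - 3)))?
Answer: -102465/16 ≈ -6404.1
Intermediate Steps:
W = ¼ (W = -2/((-4*2)) = -2/(-8) = -2*(-⅛) = ¼ ≈ 0.25000)
a(n) = (-6 + n)*(2 + n)
a(W)*495 = (-12 + (¼)² - 4*¼)*495 = (-12 + 1/16 - 1)*495 = -207/16*495 = -102465/16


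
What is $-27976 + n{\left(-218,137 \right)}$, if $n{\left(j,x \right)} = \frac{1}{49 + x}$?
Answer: $- \frac{5203535}{186} \approx -27976.0$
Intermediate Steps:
$-27976 + n{\left(-218,137 \right)} = -27976 + \frac{1}{49 + 137} = -27976 + \frac{1}{186} = - \frac{5203535}{186}$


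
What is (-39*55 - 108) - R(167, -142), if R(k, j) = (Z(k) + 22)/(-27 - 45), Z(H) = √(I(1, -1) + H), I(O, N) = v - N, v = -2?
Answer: -81097/36 + √166/72 ≈ -2252.5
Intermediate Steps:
I(O, N) = -2 - N
Z(H) = √(-1 + H) (Z(H) = √((-2 - 1*(-1)) + H) = √((-2 + 1) + H) = √(-1 + H))
R(k, j) = -11/36 - √(-1 + k)/72 (R(k, j) = (√(-1 + k) + 22)/(-27 - 45) = (22 + √(-1 + k))/(-72) = (22 + √(-1 + k))*(-1/72) = -11/36 - √(-1 + k)/72)
(-39*55 - 108) - R(167, -142) = (-39*55 - 108) - (-11/36 - √(-1 + 167)/72) = (-2145 - 108) - (-11/36 - √166/72) = -2253 + (11/36 + √166/72) = -81097/36 + √166/72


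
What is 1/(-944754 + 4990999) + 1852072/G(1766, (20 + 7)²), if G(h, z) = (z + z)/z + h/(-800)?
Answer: -2997574827855917/335838335 ≈ -8.9256e+6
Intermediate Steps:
G(h, z) = 2 - h/800 (G(h, z) = (2*z)/z + h*(-1/800) = 2 - h/800)
1/(-944754 + 4990999) + 1852072/G(1766, (20 + 7)²) = 1/(-944754 + 4990999) + 1852072/(2 - 1/800*1766) = 1/4046245 + 1852072/(2 - 883/400) = 1/4046245 + 1852072/(-83/400) = 1/4046245 + 1852072*(-400/83) = 1/4046245 - 740828800/83 = -2997574827855917/335838335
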